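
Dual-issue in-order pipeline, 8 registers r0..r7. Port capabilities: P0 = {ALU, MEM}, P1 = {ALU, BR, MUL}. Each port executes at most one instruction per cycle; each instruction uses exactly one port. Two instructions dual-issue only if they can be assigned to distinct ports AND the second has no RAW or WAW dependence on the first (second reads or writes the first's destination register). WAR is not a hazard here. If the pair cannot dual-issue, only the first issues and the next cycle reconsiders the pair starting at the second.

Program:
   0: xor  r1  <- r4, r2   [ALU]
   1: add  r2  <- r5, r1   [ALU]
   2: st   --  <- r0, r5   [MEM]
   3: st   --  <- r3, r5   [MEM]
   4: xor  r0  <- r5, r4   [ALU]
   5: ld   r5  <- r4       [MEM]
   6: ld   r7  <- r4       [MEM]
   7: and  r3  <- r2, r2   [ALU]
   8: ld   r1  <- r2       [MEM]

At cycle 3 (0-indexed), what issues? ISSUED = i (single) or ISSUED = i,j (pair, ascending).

ISSUED = 5

0. xor.ALU @i0  | RAW r1
1. add.ALU+st.MEM @i1/i2  | dual
2. st.MEM+xor.ALU @i3/i4  | dual
3. ld.MEM @i5  | no-port MEM/MEM
4. ld.MEM+and.ALU @i6/i7  | dual
5. ld.MEM @i8  | tail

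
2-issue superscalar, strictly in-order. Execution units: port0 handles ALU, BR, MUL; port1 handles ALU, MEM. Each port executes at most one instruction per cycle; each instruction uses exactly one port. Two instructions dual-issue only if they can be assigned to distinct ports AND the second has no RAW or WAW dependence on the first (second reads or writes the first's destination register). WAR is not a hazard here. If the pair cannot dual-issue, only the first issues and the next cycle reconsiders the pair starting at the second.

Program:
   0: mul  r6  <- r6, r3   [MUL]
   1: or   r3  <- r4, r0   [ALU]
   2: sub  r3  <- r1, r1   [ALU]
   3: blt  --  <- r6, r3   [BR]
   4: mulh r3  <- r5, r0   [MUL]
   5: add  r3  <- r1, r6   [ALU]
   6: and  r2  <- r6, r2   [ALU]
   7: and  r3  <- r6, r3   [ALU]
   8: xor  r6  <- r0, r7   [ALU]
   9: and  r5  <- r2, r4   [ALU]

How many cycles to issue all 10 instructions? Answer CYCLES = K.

CYCLES = 7

#0 head=0: mul+or i0+i1 pair
#1 head=2: sub i2 RAW r3
#2 head=3: blt i3 no-port BR/MUL
#3 head=4: mulh i4 WAW r3
#4 head=5: add+and i5+i6 pair
#5 head=7: and+xor i7+i8 pair
#6 head=9: and i9 tail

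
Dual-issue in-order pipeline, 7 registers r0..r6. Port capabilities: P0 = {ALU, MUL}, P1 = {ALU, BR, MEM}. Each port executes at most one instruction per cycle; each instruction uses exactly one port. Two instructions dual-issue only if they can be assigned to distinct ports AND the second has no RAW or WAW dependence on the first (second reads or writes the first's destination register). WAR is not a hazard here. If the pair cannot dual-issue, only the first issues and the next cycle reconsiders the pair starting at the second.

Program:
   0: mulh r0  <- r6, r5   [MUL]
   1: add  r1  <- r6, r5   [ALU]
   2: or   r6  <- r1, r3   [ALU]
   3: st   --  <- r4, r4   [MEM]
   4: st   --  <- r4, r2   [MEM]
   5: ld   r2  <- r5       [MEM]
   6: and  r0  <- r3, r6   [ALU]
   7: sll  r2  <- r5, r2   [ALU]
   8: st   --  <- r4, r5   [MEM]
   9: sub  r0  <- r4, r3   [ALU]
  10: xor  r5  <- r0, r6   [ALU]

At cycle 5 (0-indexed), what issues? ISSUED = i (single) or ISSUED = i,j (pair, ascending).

ISSUED = 9

[0] i0/i1  mulh.MUL+add.ALU  -- 2-wide
[1] i2/i3  or.ALU+st.MEM  -- 2-wide
[2] i4  st.MEM  -- no-port MEM/MEM
[3] i5/i6  ld.MEM+and.ALU  -- 2-wide
[4] i7/i8  sll.ALU+st.MEM  -- 2-wide
[5] i9  sub.ALU  -- RAW r0
[6] i10  xor.ALU  -- tail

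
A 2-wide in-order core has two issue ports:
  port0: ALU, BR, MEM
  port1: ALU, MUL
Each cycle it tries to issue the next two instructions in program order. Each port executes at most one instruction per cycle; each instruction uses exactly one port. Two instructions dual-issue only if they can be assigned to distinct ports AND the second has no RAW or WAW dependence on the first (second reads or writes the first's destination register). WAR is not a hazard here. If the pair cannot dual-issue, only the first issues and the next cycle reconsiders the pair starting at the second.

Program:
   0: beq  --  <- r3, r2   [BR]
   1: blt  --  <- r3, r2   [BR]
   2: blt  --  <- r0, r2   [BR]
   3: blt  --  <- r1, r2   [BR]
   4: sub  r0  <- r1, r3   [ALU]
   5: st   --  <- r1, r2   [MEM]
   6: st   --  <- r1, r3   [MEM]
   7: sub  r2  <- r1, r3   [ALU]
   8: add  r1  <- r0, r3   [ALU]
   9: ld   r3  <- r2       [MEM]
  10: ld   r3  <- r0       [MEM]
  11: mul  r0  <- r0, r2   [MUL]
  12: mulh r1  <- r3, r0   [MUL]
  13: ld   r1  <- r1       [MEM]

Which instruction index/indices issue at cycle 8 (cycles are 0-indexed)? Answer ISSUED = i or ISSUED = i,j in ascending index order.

c0: i0 beq.BR  no-port BR/BR
c1: i1 blt.BR  no-port BR/BR
c2: i2 blt.BR  no-port BR/BR
c3: i3+i4 blt.BR+sub.ALU  pair
c4: i5 st.MEM  no-port MEM/MEM
c5: i6+i7 st.MEM+sub.ALU  pair
c6: i8+i9 add.ALU+ld.MEM  pair
c7: i10+i11 ld.MEM+mul.MUL  pair
c8: i12 mulh.MUL  RAW+WAW r1
c9: i13 ld.MEM  tail

ISSUED = 12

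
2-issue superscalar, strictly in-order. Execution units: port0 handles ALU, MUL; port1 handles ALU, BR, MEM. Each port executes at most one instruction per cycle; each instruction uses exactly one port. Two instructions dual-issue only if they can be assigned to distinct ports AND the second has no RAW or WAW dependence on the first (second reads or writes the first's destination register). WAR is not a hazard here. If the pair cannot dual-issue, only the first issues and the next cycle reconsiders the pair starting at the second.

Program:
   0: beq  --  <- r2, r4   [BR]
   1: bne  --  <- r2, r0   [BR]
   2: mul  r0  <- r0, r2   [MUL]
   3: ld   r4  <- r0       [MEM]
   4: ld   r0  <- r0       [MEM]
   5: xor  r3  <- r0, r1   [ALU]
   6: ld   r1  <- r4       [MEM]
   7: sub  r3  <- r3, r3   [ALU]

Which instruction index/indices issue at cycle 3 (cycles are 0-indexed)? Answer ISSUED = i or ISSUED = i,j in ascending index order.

ISSUED = 4

t=0 i0:beq.BR ; no-port BR/BR
t=1 i1&i2:bne.BR/mul.MUL ; 2-wide
t=2 i3:ld.MEM ; no-port MEM/MEM
t=3 i4:ld.MEM ; RAW r0
t=4 i5&i6:xor.ALU/ld.MEM ; 2-wide
t=5 i7:sub.ALU ; tail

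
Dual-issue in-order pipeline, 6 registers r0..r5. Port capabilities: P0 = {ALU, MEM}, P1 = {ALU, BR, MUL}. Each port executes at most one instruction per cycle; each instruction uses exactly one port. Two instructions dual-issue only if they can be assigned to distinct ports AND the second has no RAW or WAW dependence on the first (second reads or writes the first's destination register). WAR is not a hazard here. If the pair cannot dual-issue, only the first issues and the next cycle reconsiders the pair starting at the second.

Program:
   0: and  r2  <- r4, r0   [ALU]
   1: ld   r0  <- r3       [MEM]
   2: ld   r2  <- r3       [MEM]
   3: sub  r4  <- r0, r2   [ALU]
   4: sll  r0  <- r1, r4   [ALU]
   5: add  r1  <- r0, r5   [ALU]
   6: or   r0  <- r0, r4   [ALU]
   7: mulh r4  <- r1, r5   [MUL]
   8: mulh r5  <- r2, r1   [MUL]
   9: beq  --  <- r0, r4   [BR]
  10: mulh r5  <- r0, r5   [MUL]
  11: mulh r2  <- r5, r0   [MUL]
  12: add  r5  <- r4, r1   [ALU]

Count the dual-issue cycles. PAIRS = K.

PAIRS = 3

c0: i0,i1 and/ld  pair
c1: i2 ld  RAW r2
c2: i3 sub  RAW r4
c3: i4 sll  RAW r0
c4: i5,i6 add/or  pair
c5: i7 mulh  no-port MUL/MUL
c6: i8 mulh  no-port MUL/BR
c7: i9 beq  no-port BR/MUL
c8: i10 mulh  no-port MUL/MUL
c9: i11,i12 mulh/add  pair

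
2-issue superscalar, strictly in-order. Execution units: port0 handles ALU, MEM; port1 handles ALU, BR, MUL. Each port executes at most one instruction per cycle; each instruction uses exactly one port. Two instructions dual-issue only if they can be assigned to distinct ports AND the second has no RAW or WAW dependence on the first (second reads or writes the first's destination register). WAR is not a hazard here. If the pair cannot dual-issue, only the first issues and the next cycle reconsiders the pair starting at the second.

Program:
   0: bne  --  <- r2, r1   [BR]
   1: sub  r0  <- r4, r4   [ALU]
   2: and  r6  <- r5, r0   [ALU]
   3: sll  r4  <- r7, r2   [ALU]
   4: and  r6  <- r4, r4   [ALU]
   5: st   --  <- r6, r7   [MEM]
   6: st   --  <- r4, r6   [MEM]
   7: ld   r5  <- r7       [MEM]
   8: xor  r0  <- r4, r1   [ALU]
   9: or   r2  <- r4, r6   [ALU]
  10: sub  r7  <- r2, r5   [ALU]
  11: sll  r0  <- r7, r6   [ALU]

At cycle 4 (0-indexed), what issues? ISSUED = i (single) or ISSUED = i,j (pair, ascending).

ISSUED = 6

  cy0 -> i0,i1 (bne.BR/sub.ALU) pair
  cy1 -> i2,i3 (and.ALU/sll.ALU) pair
  cy2 -> i4 (and.ALU) RAW r6
  cy3 -> i5 (st.MEM) no-port MEM/MEM
  cy4 -> i6 (st.MEM) no-port MEM/MEM
  cy5 -> i7,i8 (ld.MEM/xor.ALU) pair
  cy6 -> i9 (or.ALU) RAW r2
  cy7 -> i10 (sub.ALU) RAW r7
  cy8 -> i11 (sll.ALU) tail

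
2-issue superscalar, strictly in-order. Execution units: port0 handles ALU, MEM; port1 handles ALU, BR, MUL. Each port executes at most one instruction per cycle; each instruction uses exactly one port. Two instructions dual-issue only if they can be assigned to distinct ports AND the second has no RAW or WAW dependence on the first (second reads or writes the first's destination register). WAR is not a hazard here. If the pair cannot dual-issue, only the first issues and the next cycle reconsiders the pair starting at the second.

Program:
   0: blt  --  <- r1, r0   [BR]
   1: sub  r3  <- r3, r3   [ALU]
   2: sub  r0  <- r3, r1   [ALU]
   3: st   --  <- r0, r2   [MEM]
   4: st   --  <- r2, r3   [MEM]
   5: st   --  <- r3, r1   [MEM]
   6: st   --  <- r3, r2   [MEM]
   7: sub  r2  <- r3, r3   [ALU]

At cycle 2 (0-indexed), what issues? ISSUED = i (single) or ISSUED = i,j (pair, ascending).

c0: i0/i1 blt.BR sub.ALU  dual
c1: i2 sub.ALU  RAW r0
c2: i3 st.MEM  no-port MEM/MEM
c3: i4 st.MEM  no-port MEM/MEM
c4: i5 st.MEM  no-port MEM/MEM
c5: i6/i7 st.MEM sub.ALU  dual

ISSUED = 3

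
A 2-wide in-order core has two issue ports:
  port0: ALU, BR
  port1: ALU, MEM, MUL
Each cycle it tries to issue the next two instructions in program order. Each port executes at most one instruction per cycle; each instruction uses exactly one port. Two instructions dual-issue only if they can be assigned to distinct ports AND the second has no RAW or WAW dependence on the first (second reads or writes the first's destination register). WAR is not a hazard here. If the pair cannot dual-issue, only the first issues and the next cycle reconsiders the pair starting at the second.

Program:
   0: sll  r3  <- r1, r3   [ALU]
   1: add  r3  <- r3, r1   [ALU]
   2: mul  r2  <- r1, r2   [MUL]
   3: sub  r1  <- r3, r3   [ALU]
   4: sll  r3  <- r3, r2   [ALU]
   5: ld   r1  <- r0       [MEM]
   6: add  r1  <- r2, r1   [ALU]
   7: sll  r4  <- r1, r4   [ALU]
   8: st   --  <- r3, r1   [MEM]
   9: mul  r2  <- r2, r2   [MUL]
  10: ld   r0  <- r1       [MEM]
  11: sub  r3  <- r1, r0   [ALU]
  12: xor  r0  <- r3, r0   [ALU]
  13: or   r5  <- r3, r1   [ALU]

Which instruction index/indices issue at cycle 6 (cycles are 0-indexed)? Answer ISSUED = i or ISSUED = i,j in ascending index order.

0. sll @i0  | RAW+WAW r3
1. add/mul @i1&i2  | 2-wide
2. sub/sll @i3&i4  | 2-wide
3. ld @i5  | RAW+WAW r1
4. add @i6  | RAW r1
5. sll/st @i7&i8  | 2-wide
6. mul @i9  | no-port MUL/MEM
7. ld @i10  | RAW r0
8. sub @i11  | RAW r3
9. xor/or @i12&i13  | 2-wide

ISSUED = 9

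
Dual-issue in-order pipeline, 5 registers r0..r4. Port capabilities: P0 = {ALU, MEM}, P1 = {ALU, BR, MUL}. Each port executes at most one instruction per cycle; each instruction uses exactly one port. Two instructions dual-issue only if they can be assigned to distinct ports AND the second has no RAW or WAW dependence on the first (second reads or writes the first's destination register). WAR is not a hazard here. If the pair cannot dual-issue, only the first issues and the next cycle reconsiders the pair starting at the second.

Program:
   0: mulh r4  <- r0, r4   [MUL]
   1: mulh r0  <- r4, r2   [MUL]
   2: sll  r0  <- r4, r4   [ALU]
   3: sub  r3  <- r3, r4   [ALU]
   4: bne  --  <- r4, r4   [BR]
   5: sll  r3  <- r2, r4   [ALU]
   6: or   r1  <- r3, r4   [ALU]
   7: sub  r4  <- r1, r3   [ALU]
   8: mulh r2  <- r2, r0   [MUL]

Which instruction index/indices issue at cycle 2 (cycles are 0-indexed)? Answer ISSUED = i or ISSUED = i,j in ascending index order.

ISSUED = 2,3

#0 head=0: mulh.MUL i0 no-port MUL/MUL
#1 head=1: mulh.MUL i1 WAW r0
#2 head=2: sll.ALU;sub.ALU i2&i3 2-wide
#3 head=4: bne.BR;sll.ALU i4&i5 2-wide
#4 head=6: or.ALU i6 RAW r1
#5 head=7: sub.ALU;mulh.MUL i7&i8 2-wide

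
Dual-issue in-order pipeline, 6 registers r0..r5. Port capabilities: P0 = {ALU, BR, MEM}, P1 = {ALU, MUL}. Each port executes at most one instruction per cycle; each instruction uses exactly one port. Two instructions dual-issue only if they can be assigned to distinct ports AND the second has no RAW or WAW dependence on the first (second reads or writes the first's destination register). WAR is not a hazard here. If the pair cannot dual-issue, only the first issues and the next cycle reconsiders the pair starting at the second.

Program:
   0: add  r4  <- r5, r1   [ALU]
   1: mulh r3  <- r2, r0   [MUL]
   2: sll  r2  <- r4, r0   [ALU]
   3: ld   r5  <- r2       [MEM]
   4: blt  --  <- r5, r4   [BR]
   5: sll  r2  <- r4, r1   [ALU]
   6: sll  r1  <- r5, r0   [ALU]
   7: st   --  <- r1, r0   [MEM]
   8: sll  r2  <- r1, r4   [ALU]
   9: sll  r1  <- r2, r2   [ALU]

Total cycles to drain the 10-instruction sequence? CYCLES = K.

CYCLES = 7

c0: i0+i1 add.ALU+mulh.MUL  pair
c1: i2 sll.ALU  RAW r2
c2: i3 ld.MEM  no-port MEM/BR
c3: i4+i5 blt.BR+sll.ALU  pair
c4: i6 sll.ALU  RAW r1
c5: i7+i8 st.MEM+sll.ALU  pair
c6: i9 sll.ALU  tail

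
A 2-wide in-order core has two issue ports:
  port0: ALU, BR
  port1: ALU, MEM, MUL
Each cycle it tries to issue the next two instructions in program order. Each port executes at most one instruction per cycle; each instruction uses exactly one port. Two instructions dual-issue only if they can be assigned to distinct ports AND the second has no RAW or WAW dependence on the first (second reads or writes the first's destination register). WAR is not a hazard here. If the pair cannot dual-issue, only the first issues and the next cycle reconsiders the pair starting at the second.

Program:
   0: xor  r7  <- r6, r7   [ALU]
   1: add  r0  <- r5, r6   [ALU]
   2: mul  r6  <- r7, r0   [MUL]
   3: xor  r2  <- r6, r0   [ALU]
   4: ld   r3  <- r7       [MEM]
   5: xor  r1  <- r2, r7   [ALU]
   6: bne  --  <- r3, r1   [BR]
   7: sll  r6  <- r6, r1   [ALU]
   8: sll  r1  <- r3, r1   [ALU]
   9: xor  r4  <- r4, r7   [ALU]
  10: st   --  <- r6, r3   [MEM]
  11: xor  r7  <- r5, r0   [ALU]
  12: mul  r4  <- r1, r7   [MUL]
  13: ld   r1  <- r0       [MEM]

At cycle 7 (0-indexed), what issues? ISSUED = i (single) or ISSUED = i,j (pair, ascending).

0. xor;add @i0+i1  | dual
1. mul @i2  | RAW r6
2. xor;ld @i3+i4  | dual
3. xor @i5  | RAW r1
4. bne;sll @i6+i7  | dual
5. sll;xor @i8+i9  | dual
6. st;xor @i10+i11  | dual
7. mul @i12  | no-port MUL/MEM
8. ld @i13  | tail

ISSUED = 12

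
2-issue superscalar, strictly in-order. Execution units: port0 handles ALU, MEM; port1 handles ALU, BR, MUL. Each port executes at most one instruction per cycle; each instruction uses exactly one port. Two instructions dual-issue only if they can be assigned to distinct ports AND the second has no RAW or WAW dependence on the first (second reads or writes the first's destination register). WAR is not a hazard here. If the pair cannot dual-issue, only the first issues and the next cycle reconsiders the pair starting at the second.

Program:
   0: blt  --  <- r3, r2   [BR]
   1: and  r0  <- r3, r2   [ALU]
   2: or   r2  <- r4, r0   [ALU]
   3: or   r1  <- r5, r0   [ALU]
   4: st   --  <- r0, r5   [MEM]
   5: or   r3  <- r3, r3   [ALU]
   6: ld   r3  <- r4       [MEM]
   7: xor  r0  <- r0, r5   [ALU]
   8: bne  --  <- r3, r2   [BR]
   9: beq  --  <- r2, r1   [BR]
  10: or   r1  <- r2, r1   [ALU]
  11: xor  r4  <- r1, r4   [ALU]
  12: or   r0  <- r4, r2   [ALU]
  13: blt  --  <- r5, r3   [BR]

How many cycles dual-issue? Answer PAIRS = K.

#0 head=0: blt.BR;and.ALU i0/i1 2-wide
#1 head=2: or.ALU;or.ALU i2/i3 2-wide
#2 head=4: st.MEM;or.ALU i4/i5 2-wide
#3 head=6: ld.MEM;xor.ALU i6/i7 2-wide
#4 head=8: bne.BR i8 no-port BR/BR
#5 head=9: beq.BR;or.ALU i9/i10 2-wide
#6 head=11: xor.ALU i11 RAW r4
#7 head=12: or.ALU;blt.BR i12/i13 2-wide

PAIRS = 6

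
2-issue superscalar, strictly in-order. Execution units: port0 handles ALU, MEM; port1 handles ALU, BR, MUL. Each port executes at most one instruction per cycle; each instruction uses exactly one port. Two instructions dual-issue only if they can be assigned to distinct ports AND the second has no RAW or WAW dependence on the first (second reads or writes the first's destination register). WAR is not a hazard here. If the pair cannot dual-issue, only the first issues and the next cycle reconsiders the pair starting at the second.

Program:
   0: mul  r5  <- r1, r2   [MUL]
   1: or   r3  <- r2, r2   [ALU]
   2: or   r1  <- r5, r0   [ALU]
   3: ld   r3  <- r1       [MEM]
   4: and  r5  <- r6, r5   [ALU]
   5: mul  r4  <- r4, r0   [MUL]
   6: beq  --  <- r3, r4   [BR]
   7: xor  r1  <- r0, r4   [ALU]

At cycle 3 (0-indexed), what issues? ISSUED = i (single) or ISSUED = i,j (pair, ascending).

[0] i0/i1  mul.MUL or.ALU  -- pair
[1] i2  or.ALU  -- RAW r1
[2] i3/i4  ld.MEM and.ALU  -- pair
[3] i5  mul.MUL  -- no-port MUL/BR
[4] i6/i7  beq.BR xor.ALU  -- pair

ISSUED = 5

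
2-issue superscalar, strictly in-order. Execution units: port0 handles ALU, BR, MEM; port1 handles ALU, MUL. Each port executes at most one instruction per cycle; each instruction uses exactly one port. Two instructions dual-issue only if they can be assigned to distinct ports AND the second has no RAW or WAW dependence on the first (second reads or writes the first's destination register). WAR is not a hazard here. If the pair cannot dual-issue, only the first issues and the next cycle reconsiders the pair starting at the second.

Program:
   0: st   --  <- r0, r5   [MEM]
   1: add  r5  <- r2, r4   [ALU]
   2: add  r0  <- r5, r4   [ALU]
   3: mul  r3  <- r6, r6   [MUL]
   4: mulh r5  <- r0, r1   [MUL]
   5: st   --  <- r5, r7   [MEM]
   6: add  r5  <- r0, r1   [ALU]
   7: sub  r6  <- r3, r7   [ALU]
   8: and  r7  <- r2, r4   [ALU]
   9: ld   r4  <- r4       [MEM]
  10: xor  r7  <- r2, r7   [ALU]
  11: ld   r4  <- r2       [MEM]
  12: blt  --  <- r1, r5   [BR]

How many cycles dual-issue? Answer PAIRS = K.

t=0 i0+i1:st.MEM;add.ALU ; 2-wide
t=1 i2+i3:add.ALU;mul.MUL ; 2-wide
t=2 i4:mulh.MUL ; RAW r5
t=3 i5+i6:st.MEM;add.ALU ; 2-wide
t=4 i7+i8:sub.ALU;and.ALU ; 2-wide
t=5 i9+i10:ld.MEM;xor.ALU ; 2-wide
t=6 i11:ld.MEM ; no-port MEM/BR
t=7 i12:blt.BR ; tail

PAIRS = 5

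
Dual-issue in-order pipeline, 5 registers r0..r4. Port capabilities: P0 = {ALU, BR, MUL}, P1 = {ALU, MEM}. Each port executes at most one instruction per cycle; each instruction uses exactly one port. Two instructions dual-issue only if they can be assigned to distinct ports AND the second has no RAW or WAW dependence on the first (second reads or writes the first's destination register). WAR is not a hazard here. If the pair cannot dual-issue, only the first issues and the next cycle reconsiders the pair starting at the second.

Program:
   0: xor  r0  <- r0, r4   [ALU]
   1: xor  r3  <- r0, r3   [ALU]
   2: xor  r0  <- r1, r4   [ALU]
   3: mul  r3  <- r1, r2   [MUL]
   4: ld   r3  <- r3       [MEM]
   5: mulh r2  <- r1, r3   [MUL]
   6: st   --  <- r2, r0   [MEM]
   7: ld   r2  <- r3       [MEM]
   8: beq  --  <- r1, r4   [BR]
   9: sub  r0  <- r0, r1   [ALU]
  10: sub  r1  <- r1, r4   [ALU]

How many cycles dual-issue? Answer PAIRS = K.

PAIRS = 3

#0 head=0: xor.ALU i0 RAW r0
#1 head=1: xor.ALU+xor.ALU i1+i2 dual
#2 head=3: mul.MUL i3 RAW+WAW r3
#3 head=4: ld.MEM i4 RAW r3
#4 head=5: mulh.MUL i5 RAW r2
#5 head=6: st.MEM i6 no-port MEM/MEM
#6 head=7: ld.MEM+beq.BR i7+i8 dual
#7 head=9: sub.ALU+sub.ALU i9+i10 dual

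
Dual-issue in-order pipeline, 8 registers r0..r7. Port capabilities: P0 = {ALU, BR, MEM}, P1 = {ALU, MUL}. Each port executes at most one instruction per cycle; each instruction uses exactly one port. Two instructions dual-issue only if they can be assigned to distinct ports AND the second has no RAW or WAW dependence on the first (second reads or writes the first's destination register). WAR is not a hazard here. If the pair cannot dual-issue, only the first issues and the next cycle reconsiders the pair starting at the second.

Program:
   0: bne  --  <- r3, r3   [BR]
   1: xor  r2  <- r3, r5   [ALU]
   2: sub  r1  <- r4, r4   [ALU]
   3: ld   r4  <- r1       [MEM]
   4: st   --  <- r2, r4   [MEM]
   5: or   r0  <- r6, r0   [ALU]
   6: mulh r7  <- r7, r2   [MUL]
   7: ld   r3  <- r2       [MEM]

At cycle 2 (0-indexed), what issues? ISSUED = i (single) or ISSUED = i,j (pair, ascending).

[0] i0+i1  bne.BR+xor.ALU  -- 2-wide
[1] i2  sub.ALU  -- RAW r1
[2] i3  ld.MEM  -- no-port MEM/MEM
[3] i4+i5  st.MEM+or.ALU  -- 2-wide
[4] i6+i7  mulh.MUL+ld.MEM  -- 2-wide

ISSUED = 3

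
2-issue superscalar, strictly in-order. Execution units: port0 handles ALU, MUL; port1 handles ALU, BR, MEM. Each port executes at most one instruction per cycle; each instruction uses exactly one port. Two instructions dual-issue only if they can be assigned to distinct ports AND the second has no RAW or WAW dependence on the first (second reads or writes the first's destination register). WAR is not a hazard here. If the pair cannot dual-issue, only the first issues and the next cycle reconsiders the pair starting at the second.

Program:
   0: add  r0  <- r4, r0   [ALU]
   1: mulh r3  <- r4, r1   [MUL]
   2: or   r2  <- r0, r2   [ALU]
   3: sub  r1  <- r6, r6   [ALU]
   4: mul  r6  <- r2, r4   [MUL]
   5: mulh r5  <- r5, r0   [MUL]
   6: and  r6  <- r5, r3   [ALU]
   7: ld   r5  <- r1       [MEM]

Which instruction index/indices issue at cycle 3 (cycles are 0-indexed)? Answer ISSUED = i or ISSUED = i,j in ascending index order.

0. add mulh @i0&i1  | dual
1. or sub @i2&i3  | dual
2. mul @i4  | no-port MUL/MUL
3. mulh @i5  | RAW r5
4. and ld @i6&i7  | dual

ISSUED = 5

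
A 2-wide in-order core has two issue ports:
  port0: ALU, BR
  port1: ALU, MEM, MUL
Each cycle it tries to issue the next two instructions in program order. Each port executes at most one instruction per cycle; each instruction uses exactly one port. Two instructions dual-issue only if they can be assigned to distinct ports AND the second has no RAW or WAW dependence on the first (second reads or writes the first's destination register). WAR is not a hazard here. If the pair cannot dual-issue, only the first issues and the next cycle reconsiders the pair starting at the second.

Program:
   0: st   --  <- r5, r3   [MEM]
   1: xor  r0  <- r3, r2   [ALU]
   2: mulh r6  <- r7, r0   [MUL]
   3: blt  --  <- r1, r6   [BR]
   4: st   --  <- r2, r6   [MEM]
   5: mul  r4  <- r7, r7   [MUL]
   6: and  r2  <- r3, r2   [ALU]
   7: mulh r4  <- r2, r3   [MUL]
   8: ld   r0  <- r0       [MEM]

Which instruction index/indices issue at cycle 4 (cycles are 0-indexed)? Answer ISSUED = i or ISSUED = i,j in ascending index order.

0. st.MEM/xor.ALU @i0,i1  | 2-wide
1. mulh.MUL @i2  | RAW r6
2. blt.BR/st.MEM @i3,i4  | 2-wide
3. mul.MUL/and.ALU @i5,i6  | 2-wide
4. mulh.MUL @i7  | no-port MUL/MEM
5. ld.MEM @i8  | tail

ISSUED = 7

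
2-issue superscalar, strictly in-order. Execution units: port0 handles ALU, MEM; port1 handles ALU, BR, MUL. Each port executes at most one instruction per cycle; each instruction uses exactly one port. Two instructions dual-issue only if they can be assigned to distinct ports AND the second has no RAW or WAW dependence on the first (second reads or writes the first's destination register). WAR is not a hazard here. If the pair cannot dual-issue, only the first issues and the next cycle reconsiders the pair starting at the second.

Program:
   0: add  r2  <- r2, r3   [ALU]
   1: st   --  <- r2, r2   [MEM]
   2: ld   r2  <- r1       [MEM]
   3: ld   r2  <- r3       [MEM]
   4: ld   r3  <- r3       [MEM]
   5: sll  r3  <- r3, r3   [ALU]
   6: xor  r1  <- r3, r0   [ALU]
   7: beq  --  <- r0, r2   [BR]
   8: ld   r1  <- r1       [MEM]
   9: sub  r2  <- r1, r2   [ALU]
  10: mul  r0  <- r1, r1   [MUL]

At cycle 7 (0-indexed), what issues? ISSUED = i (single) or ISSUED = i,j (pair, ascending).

ISSUED = 8

c0: i0 add  RAW r2
c1: i1 st  no-port MEM/MEM
c2: i2 ld  no-port MEM/MEM
c3: i3 ld  no-port MEM/MEM
c4: i4 ld  RAW+WAW r3
c5: i5 sll  RAW r3
c6: i6+i7 xor/beq  pair
c7: i8 ld  RAW r1
c8: i9+i10 sub/mul  pair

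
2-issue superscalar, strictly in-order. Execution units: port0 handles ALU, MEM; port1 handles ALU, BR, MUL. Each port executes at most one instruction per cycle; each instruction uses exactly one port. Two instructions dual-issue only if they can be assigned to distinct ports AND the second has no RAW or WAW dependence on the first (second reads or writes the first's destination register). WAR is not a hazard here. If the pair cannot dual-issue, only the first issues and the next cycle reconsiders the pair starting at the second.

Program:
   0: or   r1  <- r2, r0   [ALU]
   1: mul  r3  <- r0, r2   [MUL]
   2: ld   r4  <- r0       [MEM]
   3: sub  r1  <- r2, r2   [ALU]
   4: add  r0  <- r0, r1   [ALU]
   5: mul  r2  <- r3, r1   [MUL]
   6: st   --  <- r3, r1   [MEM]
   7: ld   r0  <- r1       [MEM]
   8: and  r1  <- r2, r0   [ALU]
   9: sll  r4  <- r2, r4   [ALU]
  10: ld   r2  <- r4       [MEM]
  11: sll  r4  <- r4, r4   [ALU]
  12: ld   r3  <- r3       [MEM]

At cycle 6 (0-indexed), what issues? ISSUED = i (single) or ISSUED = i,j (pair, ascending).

ISSUED = 10,11

c0: i0+i1 or.ALU;mul.MUL  2-wide
c1: i2+i3 ld.MEM;sub.ALU  2-wide
c2: i4+i5 add.ALU;mul.MUL  2-wide
c3: i6 st.MEM  no-port MEM/MEM
c4: i7 ld.MEM  RAW r0
c5: i8+i9 and.ALU;sll.ALU  2-wide
c6: i10+i11 ld.MEM;sll.ALU  2-wide
c7: i12 ld.MEM  tail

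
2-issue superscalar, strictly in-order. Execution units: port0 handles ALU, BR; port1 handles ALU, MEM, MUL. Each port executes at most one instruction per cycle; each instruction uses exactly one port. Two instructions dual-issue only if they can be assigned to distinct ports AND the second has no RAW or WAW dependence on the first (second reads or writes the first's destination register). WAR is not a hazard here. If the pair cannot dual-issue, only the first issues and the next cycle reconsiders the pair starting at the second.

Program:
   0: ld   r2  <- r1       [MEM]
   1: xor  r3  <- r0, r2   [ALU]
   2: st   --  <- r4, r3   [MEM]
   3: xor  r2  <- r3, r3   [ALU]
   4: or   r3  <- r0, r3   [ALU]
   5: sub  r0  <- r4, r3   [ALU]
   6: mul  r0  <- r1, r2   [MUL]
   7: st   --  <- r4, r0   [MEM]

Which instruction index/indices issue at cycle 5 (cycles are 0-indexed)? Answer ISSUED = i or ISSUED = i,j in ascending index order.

  cy0 -> i0 (ld) RAW r2
  cy1 -> i1 (xor) RAW r3
  cy2 -> i2&i3 (st;xor) pair
  cy3 -> i4 (or) RAW r3
  cy4 -> i5 (sub) WAW r0
  cy5 -> i6 (mul) no-port MUL/MEM
  cy6 -> i7 (st) tail

ISSUED = 6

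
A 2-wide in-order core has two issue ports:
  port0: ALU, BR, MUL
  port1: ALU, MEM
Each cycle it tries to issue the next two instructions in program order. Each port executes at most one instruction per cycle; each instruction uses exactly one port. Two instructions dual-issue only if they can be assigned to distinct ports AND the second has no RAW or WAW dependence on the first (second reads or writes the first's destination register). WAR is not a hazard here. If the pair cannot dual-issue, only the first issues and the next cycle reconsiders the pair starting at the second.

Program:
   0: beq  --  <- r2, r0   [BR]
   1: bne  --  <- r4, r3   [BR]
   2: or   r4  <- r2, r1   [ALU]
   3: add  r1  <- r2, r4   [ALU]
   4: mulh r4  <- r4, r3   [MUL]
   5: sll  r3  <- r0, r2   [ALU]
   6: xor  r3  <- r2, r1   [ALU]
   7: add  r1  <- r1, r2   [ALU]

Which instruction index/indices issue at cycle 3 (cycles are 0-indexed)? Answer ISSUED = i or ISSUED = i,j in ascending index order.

ISSUED = 5

#0 head=0: beq i0 no-port BR/BR
#1 head=1: bne;or i1/i2 2-wide
#2 head=3: add;mulh i3/i4 2-wide
#3 head=5: sll i5 WAW r3
#4 head=6: xor;add i6/i7 2-wide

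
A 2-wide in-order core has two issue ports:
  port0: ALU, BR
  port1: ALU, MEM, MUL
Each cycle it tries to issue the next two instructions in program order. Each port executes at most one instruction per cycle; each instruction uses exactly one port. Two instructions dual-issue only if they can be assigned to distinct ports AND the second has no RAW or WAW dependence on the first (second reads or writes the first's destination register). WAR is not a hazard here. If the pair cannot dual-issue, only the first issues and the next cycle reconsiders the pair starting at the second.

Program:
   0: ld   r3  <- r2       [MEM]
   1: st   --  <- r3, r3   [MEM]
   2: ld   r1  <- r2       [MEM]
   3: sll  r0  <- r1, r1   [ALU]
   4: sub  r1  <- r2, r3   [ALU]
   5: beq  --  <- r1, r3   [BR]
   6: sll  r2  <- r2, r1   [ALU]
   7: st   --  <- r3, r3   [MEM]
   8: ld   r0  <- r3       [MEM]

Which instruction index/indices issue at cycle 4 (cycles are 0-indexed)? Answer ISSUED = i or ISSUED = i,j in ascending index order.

ISSUED = 5,6

[0] i0  ld.MEM  -- no-port MEM/MEM
[1] i1  st.MEM  -- no-port MEM/MEM
[2] i2  ld.MEM  -- RAW r1
[3] i3&i4  sll.ALU sub.ALU  -- 2-wide
[4] i5&i6  beq.BR sll.ALU  -- 2-wide
[5] i7  st.MEM  -- no-port MEM/MEM
[6] i8  ld.MEM  -- tail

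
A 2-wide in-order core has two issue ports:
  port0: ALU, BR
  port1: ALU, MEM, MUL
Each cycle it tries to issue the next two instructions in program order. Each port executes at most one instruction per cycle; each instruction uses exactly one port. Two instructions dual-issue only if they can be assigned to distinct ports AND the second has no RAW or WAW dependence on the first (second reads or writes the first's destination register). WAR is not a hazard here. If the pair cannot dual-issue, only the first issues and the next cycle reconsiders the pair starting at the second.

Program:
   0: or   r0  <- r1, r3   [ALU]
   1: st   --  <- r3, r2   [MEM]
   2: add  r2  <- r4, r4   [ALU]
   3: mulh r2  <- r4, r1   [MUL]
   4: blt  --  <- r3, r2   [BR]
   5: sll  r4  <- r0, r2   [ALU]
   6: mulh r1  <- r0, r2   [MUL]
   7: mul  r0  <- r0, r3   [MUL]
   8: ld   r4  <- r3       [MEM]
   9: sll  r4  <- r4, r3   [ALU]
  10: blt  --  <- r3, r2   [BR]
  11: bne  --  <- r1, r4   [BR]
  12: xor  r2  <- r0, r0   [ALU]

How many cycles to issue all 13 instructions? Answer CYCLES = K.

CYCLES = 9

0. or.ALU/st.MEM @i0,i1  | pair
1. add.ALU @i2  | WAW r2
2. mulh.MUL @i3  | RAW r2
3. blt.BR/sll.ALU @i4,i5  | pair
4. mulh.MUL @i6  | no-port MUL/MUL
5. mul.MUL @i7  | no-port MUL/MEM
6. ld.MEM @i8  | RAW+WAW r4
7. sll.ALU/blt.BR @i9,i10  | pair
8. bne.BR/xor.ALU @i11,i12  | pair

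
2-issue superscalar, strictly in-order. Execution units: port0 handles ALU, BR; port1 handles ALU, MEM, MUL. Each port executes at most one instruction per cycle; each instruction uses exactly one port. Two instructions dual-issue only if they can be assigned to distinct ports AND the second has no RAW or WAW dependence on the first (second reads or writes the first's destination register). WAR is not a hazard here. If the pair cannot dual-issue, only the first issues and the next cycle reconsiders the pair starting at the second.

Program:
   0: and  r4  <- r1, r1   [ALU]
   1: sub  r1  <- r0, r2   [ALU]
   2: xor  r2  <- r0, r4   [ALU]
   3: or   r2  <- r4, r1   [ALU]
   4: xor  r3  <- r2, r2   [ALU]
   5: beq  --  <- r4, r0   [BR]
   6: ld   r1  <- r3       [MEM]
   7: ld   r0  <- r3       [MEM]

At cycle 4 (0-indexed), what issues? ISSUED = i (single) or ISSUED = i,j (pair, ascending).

ISSUED = 6

  cy0 -> i0+i1 (and.ALU/sub.ALU) dual
  cy1 -> i2 (xor.ALU) WAW r2
  cy2 -> i3 (or.ALU) RAW r2
  cy3 -> i4+i5 (xor.ALU/beq.BR) dual
  cy4 -> i6 (ld.MEM) no-port MEM/MEM
  cy5 -> i7 (ld.MEM) tail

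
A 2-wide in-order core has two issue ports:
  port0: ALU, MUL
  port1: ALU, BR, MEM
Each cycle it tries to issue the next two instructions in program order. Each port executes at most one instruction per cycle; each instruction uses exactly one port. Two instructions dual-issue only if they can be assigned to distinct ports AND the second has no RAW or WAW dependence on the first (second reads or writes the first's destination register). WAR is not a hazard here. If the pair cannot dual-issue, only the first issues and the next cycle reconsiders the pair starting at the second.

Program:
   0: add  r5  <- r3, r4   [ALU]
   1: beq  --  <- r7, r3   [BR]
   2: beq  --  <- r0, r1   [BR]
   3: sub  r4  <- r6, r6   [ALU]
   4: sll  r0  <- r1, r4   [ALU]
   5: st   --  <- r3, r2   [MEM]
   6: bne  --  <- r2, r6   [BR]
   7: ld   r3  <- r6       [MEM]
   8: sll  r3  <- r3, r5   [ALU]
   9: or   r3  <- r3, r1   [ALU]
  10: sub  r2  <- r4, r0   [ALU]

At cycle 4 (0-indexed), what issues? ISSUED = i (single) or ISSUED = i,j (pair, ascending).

t=0 i0/i1:add beq ; pair
t=1 i2/i3:beq sub ; pair
t=2 i4/i5:sll st ; pair
t=3 i6:bne ; no-port BR/MEM
t=4 i7:ld ; RAW+WAW r3
t=5 i8:sll ; RAW+WAW r3
t=6 i9/i10:or sub ; pair

ISSUED = 7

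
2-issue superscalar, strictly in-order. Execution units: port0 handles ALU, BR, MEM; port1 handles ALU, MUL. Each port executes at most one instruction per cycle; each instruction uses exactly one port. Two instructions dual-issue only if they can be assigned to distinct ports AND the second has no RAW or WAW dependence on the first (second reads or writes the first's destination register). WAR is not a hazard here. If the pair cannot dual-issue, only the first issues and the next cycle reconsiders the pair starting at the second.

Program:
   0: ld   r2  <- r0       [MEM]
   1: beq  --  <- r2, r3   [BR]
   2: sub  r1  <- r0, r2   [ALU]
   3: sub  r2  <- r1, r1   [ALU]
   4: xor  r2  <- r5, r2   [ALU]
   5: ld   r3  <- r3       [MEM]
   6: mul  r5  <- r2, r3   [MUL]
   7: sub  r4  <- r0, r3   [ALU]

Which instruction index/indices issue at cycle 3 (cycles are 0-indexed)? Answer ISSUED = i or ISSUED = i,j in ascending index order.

#0 head=0: ld i0 no-port MEM/BR
#1 head=1: beq/sub i1&i2 2-wide
#2 head=3: sub i3 RAW+WAW r2
#3 head=4: xor/ld i4&i5 2-wide
#4 head=6: mul/sub i6&i7 2-wide

ISSUED = 4,5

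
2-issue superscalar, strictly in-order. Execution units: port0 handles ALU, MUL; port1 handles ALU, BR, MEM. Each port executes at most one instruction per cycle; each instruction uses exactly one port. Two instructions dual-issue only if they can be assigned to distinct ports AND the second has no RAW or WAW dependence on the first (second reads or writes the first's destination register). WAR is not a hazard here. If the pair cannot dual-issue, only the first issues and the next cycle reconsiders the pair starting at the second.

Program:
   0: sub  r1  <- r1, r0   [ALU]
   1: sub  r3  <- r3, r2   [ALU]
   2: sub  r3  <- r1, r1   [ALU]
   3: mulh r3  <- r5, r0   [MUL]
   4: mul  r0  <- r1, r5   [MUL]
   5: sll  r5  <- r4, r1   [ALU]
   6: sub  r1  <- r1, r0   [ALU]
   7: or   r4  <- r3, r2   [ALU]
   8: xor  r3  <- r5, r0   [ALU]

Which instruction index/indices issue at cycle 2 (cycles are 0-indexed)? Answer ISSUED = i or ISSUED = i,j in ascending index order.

ISSUED = 3

0. sub/sub @i0/i1  | pair
1. sub @i2  | WAW r3
2. mulh @i3  | no-port MUL/MUL
3. mul/sll @i4/i5  | pair
4. sub/or @i6/i7  | pair
5. xor @i8  | tail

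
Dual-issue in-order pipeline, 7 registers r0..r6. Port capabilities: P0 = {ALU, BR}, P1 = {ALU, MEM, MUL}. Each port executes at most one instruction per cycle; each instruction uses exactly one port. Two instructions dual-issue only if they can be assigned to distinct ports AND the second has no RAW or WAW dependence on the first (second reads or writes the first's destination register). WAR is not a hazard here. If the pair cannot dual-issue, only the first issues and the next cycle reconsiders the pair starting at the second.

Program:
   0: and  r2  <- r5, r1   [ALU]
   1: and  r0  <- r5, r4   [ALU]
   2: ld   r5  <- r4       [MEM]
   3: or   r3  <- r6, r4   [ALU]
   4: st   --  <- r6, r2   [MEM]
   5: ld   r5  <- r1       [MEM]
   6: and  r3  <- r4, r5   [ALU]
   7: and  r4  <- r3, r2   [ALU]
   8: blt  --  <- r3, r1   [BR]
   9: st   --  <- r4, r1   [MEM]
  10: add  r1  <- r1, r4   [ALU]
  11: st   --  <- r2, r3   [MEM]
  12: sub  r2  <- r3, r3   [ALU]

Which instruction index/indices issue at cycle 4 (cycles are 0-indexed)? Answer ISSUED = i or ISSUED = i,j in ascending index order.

ISSUED = 6

c0: i0+i1 and+and  2-wide
c1: i2+i3 ld+or  2-wide
c2: i4 st  no-port MEM/MEM
c3: i5 ld  RAW r5
c4: i6 and  RAW r3
c5: i7+i8 and+blt  2-wide
c6: i9+i10 st+add  2-wide
c7: i11+i12 st+sub  2-wide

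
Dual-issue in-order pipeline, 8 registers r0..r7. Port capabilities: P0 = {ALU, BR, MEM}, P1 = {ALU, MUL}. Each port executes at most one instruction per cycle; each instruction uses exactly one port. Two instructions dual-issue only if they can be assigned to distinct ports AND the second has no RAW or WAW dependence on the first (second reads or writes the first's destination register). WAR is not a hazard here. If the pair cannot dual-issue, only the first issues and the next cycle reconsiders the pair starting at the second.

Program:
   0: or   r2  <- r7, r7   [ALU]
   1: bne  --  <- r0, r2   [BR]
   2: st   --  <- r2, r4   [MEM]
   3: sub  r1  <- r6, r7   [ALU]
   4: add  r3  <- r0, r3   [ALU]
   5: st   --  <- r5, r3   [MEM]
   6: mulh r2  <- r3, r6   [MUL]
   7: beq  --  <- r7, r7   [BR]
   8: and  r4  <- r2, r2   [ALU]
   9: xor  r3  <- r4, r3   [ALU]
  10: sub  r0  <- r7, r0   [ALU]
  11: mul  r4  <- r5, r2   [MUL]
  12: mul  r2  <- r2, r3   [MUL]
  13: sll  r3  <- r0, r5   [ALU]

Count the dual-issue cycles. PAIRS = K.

PAIRS = 5

[0] i0  or  -- RAW r2
[1] i1  bne  -- no-port BR/MEM
[2] i2&i3  st/sub  -- dual
[3] i4  add  -- RAW r3
[4] i5&i6  st/mulh  -- dual
[5] i7&i8  beq/and  -- dual
[6] i9&i10  xor/sub  -- dual
[7] i11  mul  -- no-port MUL/MUL
[8] i12&i13  mul/sll  -- dual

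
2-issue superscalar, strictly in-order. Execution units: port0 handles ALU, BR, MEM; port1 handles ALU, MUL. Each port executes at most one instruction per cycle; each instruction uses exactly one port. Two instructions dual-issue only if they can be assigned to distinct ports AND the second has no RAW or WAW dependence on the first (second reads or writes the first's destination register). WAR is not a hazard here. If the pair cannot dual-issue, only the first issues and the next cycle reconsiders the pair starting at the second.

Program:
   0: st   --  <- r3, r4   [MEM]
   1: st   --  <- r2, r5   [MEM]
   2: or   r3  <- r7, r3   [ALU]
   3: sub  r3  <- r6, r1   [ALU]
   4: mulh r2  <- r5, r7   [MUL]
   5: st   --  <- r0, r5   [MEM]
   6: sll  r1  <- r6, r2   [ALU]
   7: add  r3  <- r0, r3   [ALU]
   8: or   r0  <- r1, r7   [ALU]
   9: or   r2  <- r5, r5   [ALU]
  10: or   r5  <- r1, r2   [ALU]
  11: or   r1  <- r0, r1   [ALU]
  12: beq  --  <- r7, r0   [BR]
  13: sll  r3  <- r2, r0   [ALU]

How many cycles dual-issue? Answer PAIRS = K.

0. st.MEM @i0  | no-port MEM/MEM
1. st.MEM+or.ALU @i1/i2  | dual
2. sub.ALU+mulh.MUL @i3/i4  | dual
3. st.MEM+sll.ALU @i5/i6  | dual
4. add.ALU+or.ALU @i7/i8  | dual
5. or.ALU @i9  | RAW r2
6. or.ALU+or.ALU @i10/i11  | dual
7. beq.BR+sll.ALU @i12/i13  | dual

PAIRS = 6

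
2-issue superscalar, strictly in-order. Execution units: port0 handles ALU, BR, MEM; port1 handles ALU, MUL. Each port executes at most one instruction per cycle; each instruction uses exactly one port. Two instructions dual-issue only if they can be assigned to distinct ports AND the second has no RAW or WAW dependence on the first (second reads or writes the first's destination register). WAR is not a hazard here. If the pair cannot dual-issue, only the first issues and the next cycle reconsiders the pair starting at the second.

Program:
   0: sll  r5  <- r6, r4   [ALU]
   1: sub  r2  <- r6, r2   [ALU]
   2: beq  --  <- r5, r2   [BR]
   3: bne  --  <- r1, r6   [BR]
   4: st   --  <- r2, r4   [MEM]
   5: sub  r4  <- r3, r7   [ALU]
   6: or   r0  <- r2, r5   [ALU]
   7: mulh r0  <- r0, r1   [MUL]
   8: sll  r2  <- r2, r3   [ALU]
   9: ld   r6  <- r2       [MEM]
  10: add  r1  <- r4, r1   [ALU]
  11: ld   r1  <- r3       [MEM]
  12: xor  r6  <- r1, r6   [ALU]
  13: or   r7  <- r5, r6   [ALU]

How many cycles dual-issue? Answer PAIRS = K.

PAIRS = 4

0. sll+sub @i0&i1  | dual
1. beq @i2  | no-port BR/BR
2. bne @i3  | no-port BR/MEM
3. st+sub @i4&i5  | dual
4. or @i6  | RAW+WAW r0
5. mulh+sll @i7&i8  | dual
6. ld+add @i9&i10  | dual
7. ld @i11  | RAW r1
8. xor @i12  | RAW r6
9. or @i13  | tail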